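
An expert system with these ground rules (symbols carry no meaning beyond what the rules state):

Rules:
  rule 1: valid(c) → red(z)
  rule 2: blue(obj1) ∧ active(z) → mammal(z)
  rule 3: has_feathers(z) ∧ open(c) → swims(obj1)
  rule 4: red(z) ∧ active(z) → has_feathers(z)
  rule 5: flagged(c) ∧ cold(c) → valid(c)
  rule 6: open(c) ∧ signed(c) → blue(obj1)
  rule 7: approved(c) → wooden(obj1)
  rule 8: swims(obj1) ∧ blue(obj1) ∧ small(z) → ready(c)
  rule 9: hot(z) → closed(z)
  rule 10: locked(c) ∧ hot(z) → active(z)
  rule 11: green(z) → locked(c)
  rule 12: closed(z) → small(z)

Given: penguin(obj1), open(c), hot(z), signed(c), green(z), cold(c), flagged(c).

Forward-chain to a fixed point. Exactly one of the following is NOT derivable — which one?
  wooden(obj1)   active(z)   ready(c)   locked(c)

[1] rule 5 [flagged(c) ∧ cold(c) → valid(c)]; rule 6 [open(c) ∧ signed(c) → blue(obj1)]; rule 9 [hot(z) → closed(z)]; rule 11 [green(z) → locked(c)]. ⇒ new: valid(c), blue(obj1), closed(z), locked(c).
[2] rule 1 [valid(c) → red(z)]; rule 10 [locked(c) ∧ hot(z) → active(z)]; rule 12 [closed(z) → small(z)]. ⇒ new: red(z), active(z), small(z).
[3] rule 2 [blue(obj1) ∧ active(z) → mammal(z)]; rule 4 [red(z) ∧ active(z) → has_feathers(z)]. ⇒ new: mammal(z), has_feathers(z).
[4] rule 3 [has_feathers(z) ∧ open(c) → swims(obj1)]. ⇒ new: swims(obj1).
[5] rule 8 [swims(obj1) ∧ blue(obj1) ∧ small(z) → ready(c)]. ⇒ new: ready(c).
Derived: ready(c) (round 5), active(z) (round 2), locked(c) (round 1). wooden(obj1) never appears in any round.

wooden(obj1)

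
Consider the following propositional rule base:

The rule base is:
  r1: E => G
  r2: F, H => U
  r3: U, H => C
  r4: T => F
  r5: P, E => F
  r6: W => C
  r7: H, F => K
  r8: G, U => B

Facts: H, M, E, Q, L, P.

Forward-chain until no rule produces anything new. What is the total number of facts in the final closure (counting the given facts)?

12

Round 1: r1 [E => G]; r5 [P, E => F]. Adds G, F.
Round 2: r2 [F, H => U]; r7 [H, F => K]. Adds U, K.
Round 3: r3 [U, H => C]; r8 [G, U => B]. Adds C, B.
Closure: {B, C, E, F, G, H, K, L, M, P, Q, U} — 12 facts.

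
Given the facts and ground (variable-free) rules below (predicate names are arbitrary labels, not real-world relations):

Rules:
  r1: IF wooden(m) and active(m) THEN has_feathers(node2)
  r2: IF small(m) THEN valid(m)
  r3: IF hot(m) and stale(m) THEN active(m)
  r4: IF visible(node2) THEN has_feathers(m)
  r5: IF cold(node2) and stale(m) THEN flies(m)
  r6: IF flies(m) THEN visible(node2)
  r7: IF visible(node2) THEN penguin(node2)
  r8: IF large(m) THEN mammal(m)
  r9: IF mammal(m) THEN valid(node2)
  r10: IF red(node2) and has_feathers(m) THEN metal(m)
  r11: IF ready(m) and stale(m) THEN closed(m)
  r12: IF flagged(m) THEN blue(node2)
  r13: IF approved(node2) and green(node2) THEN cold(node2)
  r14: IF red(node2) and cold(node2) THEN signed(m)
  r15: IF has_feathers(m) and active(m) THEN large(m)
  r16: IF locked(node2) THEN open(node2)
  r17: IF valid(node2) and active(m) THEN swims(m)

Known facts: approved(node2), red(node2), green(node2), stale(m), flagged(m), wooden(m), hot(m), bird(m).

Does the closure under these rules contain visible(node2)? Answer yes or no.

Round 1 fires r3, r12, r13, giving active(m), blue(node2), cold(node2).
Round 2 fires r1, r5, r14, giving has_feathers(node2), flies(m), signed(m).
Round 3 fires r6, giving visible(node2).
Round 4 fires r4, r7, giving has_feathers(m), penguin(node2).
Round 5 fires r10, r15, giving metal(m), large(m).
Round 6 fires r8, giving mammal(m).
Round 7 fires r9, giving valid(node2).
Round 8 fires r17, giving swims(m).
visible(node2) appears in round 3, so it is derivable.

yes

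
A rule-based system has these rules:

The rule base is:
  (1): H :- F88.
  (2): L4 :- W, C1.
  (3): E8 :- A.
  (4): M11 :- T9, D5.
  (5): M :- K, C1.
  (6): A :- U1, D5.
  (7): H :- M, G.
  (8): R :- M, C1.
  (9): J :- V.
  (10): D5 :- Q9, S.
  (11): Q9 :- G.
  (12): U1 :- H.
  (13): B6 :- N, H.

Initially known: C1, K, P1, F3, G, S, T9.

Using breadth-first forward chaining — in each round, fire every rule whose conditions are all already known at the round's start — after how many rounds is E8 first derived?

5

Round 1 — (5), (11), derive M, Q9.
Round 2 — (7), (8), (10), derive H, R, D5.
Round 3 — (4), (12), derive M11, U1.
Round 4 — (6), derive A.
Round 5 — (3), derive E8.
E8 first appears in round 5.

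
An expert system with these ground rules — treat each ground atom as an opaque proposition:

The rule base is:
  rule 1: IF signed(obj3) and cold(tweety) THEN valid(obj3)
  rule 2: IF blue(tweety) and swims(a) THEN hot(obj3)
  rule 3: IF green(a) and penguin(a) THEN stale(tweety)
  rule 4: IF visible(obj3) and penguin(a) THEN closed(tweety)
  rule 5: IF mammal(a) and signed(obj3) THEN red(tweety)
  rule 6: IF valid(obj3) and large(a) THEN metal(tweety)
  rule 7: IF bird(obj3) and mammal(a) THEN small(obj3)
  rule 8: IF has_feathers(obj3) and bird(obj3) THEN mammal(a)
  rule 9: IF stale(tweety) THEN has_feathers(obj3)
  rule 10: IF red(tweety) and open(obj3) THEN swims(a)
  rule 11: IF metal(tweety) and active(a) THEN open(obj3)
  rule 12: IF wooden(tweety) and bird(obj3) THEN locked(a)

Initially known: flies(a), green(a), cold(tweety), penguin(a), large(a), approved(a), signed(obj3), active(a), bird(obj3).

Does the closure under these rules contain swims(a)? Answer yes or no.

yes

Round 1: rule 1 [IF signed(obj3) and cold(tweety) THEN valid(obj3)]; rule 3 [IF green(a) and penguin(a) THEN stale(tweety)]. Adds valid(obj3), stale(tweety).
Round 2: rule 6 [IF valid(obj3) and large(a) THEN metal(tweety)]; rule 9 [IF stale(tweety) THEN has_feathers(obj3)]. Adds metal(tweety), has_feathers(obj3).
Round 3: rule 8 [IF has_feathers(obj3) and bird(obj3) THEN mammal(a)]; rule 11 [IF metal(tweety) and active(a) THEN open(obj3)]. Adds mammal(a), open(obj3).
Round 4: rule 5 [IF mammal(a) and signed(obj3) THEN red(tweety)]; rule 7 [IF bird(obj3) and mammal(a) THEN small(obj3)]. Adds red(tweety), small(obj3).
Round 5: rule 10 [IF red(tweety) and open(obj3) THEN swims(a)]. Adds swims(a).
swims(a) appears in round 5, so it is derivable.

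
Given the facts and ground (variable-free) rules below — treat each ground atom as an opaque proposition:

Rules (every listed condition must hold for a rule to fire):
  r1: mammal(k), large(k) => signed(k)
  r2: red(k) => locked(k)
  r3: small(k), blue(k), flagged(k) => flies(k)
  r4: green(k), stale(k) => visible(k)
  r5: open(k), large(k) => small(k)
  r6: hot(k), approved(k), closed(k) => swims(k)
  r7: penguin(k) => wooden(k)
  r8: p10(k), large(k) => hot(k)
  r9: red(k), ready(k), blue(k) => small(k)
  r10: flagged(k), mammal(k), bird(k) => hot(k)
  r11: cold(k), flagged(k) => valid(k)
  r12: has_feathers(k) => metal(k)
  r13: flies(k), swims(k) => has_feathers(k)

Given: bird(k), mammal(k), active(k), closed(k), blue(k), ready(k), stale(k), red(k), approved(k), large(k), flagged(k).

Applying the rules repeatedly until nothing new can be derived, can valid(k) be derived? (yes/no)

no

[1] r1 [mammal(k), large(k) => signed(k)]; r2 [red(k) => locked(k)]; r9 [red(k), ready(k), blue(k) => small(k)]; r10 [flagged(k), mammal(k), bird(k) => hot(k)]. ⇒ new: signed(k), locked(k), small(k), hot(k).
[2] r3 [small(k), blue(k), flagged(k) => flies(k)]; r6 [hot(k), approved(k), closed(k) => swims(k)]. ⇒ new: flies(k), swims(k).
[3] r13 [flies(k), swims(k) => has_feathers(k)]. ⇒ new: has_feathers(k).
[4] r12 [has_feathers(k) => metal(k)]. ⇒ new: metal(k).
Fixed point reached. valid(k) is concluded only by r11; r11 needs cold(k) (never derived).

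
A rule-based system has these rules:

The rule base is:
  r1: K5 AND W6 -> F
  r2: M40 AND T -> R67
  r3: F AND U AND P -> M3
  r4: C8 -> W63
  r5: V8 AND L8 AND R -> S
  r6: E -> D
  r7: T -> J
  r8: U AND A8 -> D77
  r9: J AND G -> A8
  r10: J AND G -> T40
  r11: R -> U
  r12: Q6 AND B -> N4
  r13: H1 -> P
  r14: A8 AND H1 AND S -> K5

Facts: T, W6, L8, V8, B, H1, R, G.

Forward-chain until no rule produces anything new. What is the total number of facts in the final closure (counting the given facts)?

Round 1 fires r5, r7, r11, r13, giving S, J, U, P.
Round 2 fires r9, r10, giving A8, T40.
Round 3 fires r8, r14, giving D77, K5.
Round 4 fires r1, giving F.
Round 5 fires r3, giving M3.
Closure: {A8, B, D77, F, G, H1, J, K5, L8, M3, P, R, S, T, T40, U, V8, W6} — 18 facts.

18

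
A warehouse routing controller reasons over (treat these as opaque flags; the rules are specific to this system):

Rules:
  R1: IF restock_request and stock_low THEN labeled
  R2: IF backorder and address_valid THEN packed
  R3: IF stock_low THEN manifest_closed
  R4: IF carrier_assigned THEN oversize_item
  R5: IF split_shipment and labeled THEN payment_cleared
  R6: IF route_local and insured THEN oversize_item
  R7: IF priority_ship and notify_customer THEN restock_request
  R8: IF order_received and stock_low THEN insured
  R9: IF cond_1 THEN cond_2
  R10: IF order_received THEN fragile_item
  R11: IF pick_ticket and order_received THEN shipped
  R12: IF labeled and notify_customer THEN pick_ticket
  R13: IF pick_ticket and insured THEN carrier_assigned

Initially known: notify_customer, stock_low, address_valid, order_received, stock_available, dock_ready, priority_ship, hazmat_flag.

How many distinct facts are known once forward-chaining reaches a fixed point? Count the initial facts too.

Round 1 — R3, R7, R8, R10, derive manifest_closed, restock_request, insured, fragile_item.
Round 2 — R1, derive labeled.
Round 3 — R12, derive pick_ticket.
Round 4 — R11, R13, derive shipped, carrier_assigned.
Round 5 — R4, derive oversize_item.
Closure: {address_valid, carrier_assigned, dock_ready, fragile_item, hazmat_flag, insured, labeled, manifest_closed, notify_customer, order_received, oversize_item, pick_ticket, priority_ship, restock_request, shipped, stock_available, stock_low} — 17 facts.

17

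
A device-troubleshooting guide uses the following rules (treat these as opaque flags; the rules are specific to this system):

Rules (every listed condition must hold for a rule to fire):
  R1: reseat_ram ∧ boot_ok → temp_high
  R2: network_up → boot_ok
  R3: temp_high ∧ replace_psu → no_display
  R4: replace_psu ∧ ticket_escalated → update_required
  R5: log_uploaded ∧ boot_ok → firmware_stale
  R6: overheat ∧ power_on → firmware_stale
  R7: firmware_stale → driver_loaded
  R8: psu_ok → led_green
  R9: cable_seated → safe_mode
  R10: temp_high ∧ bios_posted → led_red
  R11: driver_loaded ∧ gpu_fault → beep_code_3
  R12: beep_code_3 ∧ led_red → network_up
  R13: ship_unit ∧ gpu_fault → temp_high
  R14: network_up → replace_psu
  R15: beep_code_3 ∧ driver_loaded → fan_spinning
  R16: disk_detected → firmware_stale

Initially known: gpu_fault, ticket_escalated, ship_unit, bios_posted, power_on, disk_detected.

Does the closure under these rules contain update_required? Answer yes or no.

yes

Round 1: R13 [ship_unit ∧ gpu_fault → temp_high]; R16 [disk_detected → firmware_stale]. New: temp_high, firmware_stale.
Round 2: R7 [firmware_stale → driver_loaded]; R10 [temp_high ∧ bios_posted → led_red]. New: driver_loaded, led_red.
Round 3: R11 [driver_loaded ∧ gpu_fault → beep_code_3]. New: beep_code_3.
Round 4: R12 [beep_code_3 ∧ led_red → network_up]; R15 [beep_code_3 ∧ driver_loaded → fan_spinning]. New: network_up, fan_spinning.
Round 5: R2 [network_up → boot_ok]; R14 [network_up → replace_psu]. New: boot_ok, replace_psu.
Round 6: R3 [temp_high ∧ replace_psu → no_display]; R4 [replace_psu ∧ ticket_escalated → update_required]. New: no_display, update_required.
update_required appears in round 6, so it is derivable.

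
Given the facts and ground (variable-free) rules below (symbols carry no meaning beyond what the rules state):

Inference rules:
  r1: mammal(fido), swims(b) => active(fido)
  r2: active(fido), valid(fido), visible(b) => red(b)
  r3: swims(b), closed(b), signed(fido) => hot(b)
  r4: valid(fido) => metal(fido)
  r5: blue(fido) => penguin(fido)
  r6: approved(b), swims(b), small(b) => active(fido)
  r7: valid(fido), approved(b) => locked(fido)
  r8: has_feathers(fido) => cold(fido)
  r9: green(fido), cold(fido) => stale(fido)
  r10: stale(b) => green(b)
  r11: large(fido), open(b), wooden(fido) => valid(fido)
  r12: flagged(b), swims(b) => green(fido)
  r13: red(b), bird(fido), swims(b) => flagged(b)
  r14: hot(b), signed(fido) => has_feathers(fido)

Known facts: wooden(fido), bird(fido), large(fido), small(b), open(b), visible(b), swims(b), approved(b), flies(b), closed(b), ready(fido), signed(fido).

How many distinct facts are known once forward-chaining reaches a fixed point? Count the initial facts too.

23

Round 1: r3 [swims(b), closed(b), signed(fido) => hot(b)]; r6 [approved(b), swims(b), small(b) => active(fido)]; r11 [large(fido), open(b), wooden(fido) => valid(fido)]. New: hot(b), active(fido), valid(fido).
Round 2: r2 [active(fido), valid(fido), visible(b) => red(b)]; r4 [valid(fido) => metal(fido)]; r7 [valid(fido), approved(b) => locked(fido)]; r14 [hot(b), signed(fido) => has_feathers(fido)]. New: red(b), metal(fido), locked(fido), has_feathers(fido).
Round 3: r8 [has_feathers(fido) => cold(fido)]; r13 [red(b), bird(fido), swims(b) => flagged(b)]. New: cold(fido), flagged(b).
Round 4: r12 [flagged(b), swims(b) => green(fido)]. New: green(fido).
Round 5: r9 [green(fido), cold(fido) => stale(fido)]. New: stale(fido).
Closure: {active(fido), approved(b), bird(fido), closed(b), cold(fido), flagged(b), flies(b), green(fido), has_feathers(fido), hot(b), large(fido), locked(fido), metal(fido), open(b), ready(fido), red(b), signed(fido), small(b), stale(fido), swims(b), valid(fido), visible(b), wooden(fido)} — 23 facts.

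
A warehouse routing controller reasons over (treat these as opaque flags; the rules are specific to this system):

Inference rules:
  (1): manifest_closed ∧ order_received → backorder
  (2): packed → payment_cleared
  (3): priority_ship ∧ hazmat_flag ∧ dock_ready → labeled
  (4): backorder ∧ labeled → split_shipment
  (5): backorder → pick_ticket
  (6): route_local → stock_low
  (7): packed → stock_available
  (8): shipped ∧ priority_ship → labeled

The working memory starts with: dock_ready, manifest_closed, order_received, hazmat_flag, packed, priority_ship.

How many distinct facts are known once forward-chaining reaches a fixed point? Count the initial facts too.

12

[1] (1) [manifest_closed ∧ order_received → backorder]; (2) [packed → payment_cleared]; (3) [priority_ship ∧ hazmat_flag ∧ dock_ready → labeled]; (7) [packed → stock_available]. ⇒ new: backorder, payment_cleared, labeled, stock_available.
[2] (4) [backorder ∧ labeled → split_shipment]; (5) [backorder → pick_ticket]. ⇒ new: split_shipment, pick_ticket.
Closure: {backorder, dock_ready, hazmat_flag, labeled, manifest_closed, order_received, packed, payment_cleared, pick_ticket, priority_ship, split_shipment, stock_available} — 12 facts.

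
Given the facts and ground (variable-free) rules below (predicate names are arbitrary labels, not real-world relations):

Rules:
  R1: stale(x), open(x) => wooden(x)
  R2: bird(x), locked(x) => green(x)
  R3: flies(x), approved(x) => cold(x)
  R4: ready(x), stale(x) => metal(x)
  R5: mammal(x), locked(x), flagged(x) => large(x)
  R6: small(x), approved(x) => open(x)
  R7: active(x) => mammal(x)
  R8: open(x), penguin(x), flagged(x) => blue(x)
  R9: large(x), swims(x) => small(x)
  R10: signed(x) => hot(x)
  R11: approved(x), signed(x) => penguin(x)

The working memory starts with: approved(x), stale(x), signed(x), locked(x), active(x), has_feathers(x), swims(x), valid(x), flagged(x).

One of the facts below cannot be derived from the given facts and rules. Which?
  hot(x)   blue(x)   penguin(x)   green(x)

green(x)

Round 1 fires R7, R10, R11, giving mammal(x), hot(x), penguin(x).
Round 2 fires R5, giving large(x).
Round 3 fires R9, giving small(x).
Round 4 fires R6, giving open(x).
Round 5 fires R1, R8, giving wooden(x), blue(x).
Derived: blue(x) (round 5), penguin(x) (round 1), hot(x) (round 1). green(x) never appears in any round.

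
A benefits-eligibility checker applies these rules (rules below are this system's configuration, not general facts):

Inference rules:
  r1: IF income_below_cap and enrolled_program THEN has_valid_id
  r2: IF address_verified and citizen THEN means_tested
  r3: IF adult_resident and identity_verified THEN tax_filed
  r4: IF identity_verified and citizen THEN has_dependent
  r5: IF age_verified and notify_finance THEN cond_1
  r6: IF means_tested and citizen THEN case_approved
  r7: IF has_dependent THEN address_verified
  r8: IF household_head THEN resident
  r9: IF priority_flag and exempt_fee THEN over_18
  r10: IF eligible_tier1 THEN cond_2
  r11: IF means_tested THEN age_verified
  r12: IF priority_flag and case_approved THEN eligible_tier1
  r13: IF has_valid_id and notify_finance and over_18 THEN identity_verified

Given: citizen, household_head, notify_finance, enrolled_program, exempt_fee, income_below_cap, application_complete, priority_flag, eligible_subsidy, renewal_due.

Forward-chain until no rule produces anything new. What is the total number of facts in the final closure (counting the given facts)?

22

Round 1: r1 [IF income_below_cap and enrolled_program THEN has_valid_id]; r8 [IF household_head THEN resident]; r9 [IF priority_flag and exempt_fee THEN over_18]. Adds has_valid_id, resident, over_18.
Round 2: r13 [IF has_valid_id and notify_finance and over_18 THEN identity_verified]. Adds identity_verified.
Round 3: r4 [IF identity_verified and citizen THEN has_dependent]. Adds has_dependent.
Round 4: r7 [IF has_dependent THEN address_verified]. Adds address_verified.
Round 5: r2 [IF address_verified and citizen THEN means_tested]. Adds means_tested.
Round 6: r6 [IF means_tested and citizen THEN case_approved]; r11 [IF means_tested THEN age_verified]. Adds case_approved, age_verified.
Round 7: r5 [IF age_verified and notify_finance THEN cond_1]; r12 [IF priority_flag and case_approved THEN eligible_tier1]. Adds cond_1, eligible_tier1.
Round 8: r10 [IF eligible_tier1 THEN cond_2]. Adds cond_2.
Closure: {address_verified, age_verified, application_complete, case_approved, citizen, cond_1, cond_2, eligible_subsidy, eligible_tier1, enrolled_program, exempt_fee, has_dependent, has_valid_id, household_head, identity_verified, income_below_cap, means_tested, notify_finance, over_18, priority_flag, renewal_due, resident} — 22 facts.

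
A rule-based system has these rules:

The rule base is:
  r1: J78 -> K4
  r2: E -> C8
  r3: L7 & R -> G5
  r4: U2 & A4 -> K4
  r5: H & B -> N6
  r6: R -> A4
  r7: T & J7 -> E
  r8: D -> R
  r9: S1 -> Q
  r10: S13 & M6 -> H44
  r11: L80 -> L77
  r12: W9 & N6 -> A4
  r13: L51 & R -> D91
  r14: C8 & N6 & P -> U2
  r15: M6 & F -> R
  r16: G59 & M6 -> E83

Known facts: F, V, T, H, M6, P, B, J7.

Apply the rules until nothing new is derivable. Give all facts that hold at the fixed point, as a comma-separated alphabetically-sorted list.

Round 1: r5 [H & B -> N6]; r7 [T & J7 -> E]; r15 [M6 & F -> R]. Adds N6, E, R.
Round 2: r2 [E -> C8]; r6 [R -> A4]. Adds C8, A4.
Round 3: r14 [C8 & N6 & P -> U2]. Adds U2.
Round 4: r4 [U2 & A4 -> K4]. Adds K4.

A4, B, C8, E, F, H, J7, K4, M6, N6, P, R, T, U2, V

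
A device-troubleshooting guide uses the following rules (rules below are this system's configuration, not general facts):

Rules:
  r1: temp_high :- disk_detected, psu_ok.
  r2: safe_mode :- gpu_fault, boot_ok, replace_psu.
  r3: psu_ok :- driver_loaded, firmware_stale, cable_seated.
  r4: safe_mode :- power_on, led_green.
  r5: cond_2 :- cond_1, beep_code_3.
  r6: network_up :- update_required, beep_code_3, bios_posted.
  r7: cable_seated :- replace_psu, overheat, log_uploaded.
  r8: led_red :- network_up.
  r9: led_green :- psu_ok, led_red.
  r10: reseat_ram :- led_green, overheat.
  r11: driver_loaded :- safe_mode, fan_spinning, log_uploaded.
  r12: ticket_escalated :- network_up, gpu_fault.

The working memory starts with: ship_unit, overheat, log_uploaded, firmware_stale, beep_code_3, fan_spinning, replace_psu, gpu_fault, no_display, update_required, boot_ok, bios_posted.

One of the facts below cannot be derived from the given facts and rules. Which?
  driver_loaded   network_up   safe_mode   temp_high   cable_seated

Round 1 — r2, r6, r7, derive safe_mode, network_up, cable_seated.
Round 2 — r8, r11, r12, derive led_red, driver_loaded, ticket_escalated.
Round 3 — r3, derive psu_ok.
Round 4 — r9, derive led_green.
Round 5 — r10, derive reseat_ram.
Derived: cable_seated (round 1), safe_mode (round 1), network_up (round 1), driver_loaded (round 2). temp_high never appears in any round.

temp_high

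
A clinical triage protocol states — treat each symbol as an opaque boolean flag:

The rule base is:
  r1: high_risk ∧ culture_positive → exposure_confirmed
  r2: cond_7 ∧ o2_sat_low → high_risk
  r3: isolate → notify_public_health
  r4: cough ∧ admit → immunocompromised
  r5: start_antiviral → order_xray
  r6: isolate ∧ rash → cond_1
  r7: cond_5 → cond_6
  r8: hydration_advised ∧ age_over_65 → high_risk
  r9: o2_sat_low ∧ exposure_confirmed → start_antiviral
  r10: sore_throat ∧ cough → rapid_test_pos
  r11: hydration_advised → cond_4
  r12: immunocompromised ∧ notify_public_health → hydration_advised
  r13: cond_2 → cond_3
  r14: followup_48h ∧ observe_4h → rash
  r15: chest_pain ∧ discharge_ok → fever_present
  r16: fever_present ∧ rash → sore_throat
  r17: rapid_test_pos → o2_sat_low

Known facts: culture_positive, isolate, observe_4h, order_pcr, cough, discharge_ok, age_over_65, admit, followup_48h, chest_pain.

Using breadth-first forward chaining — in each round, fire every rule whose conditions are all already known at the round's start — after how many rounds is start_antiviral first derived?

5

[1] r3 [isolate → notify_public_health]; r4 [cough ∧ admit → immunocompromised]; r14 [followup_48h ∧ observe_4h → rash]; r15 [chest_pain ∧ discharge_ok → fever_present]. ⇒ new: notify_public_health, immunocompromised, rash, fever_present.
[2] r6 [isolate ∧ rash → cond_1]; r12 [immunocompromised ∧ notify_public_health → hydration_advised]; r16 [fever_present ∧ rash → sore_throat]. ⇒ new: cond_1, hydration_advised, sore_throat.
[3] r8 [hydration_advised ∧ age_over_65 → high_risk]; r10 [sore_throat ∧ cough → rapid_test_pos]; r11 [hydration_advised → cond_4]. ⇒ new: high_risk, rapid_test_pos, cond_4.
[4] r1 [high_risk ∧ culture_positive → exposure_confirmed]; r17 [rapid_test_pos → o2_sat_low]. ⇒ new: exposure_confirmed, o2_sat_low.
[5] r9 [o2_sat_low ∧ exposure_confirmed → start_antiviral]. ⇒ new: start_antiviral.
start_antiviral first appears in round 5.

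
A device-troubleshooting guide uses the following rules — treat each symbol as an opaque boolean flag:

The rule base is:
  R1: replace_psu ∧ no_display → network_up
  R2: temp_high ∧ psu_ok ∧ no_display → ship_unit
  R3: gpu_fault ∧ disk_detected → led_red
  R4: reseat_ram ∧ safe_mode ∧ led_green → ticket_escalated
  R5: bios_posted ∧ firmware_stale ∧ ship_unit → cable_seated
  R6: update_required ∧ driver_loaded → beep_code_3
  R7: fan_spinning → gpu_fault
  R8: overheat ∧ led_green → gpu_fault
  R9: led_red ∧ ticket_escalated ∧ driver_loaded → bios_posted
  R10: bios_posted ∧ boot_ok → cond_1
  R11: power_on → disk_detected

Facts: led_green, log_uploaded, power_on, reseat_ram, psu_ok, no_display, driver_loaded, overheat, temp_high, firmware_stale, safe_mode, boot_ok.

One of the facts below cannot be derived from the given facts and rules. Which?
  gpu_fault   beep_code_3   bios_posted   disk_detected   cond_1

Round 1 fires R2, R4, R8, R11, giving ship_unit, ticket_escalated, gpu_fault, disk_detected.
Round 2 fires R3, giving led_red.
Round 3 fires R9, giving bios_posted.
Round 4 fires R5, R10, giving cable_seated, cond_1.
Derived: gpu_fault (round 1), cond_1 (round 4), disk_detected (round 1), bios_posted (round 3). beep_code_3 never appears in any round.

beep_code_3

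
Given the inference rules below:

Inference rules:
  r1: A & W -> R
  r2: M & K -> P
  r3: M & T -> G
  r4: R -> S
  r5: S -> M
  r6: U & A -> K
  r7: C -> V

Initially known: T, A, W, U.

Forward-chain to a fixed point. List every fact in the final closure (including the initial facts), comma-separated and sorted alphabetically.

Round 1: r1 [A & W -> R]; r6 [U & A -> K]. Adds R, K.
Round 2: r4 [R -> S]. Adds S.
Round 3: r5 [S -> M]. Adds M.
Round 4: r2 [M & K -> P]; r3 [M & T -> G]. Adds P, G.

A, G, K, M, P, R, S, T, U, W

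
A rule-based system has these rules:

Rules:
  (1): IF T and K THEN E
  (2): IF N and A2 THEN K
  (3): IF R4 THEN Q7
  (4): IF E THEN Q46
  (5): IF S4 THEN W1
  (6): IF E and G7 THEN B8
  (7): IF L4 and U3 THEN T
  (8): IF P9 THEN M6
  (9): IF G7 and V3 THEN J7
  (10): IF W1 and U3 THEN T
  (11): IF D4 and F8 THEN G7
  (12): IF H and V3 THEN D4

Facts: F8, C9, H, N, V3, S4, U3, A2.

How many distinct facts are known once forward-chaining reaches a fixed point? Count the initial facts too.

Round 1: (2) [IF N and A2 THEN K]; (5) [IF S4 THEN W1]; (12) [IF H and V3 THEN D4]. New: K, W1, D4.
Round 2: (10) [IF W1 and U3 THEN T]; (11) [IF D4 and F8 THEN G7]. New: T, G7.
Round 3: (1) [IF T and K THEN E]; (9) [IF G7 and V3 THEN J7]. New: E, J7.
Round 4: (4) [IF E THEN Q46]; (6) [IF E and G7 THEN B8]. New: Q46, B8.
Closure: {A2, B8, C9, D4, E, F8, G7, H, J7, K, N, Q46, S4, T, U3, V3, W1} — 17 facts.

17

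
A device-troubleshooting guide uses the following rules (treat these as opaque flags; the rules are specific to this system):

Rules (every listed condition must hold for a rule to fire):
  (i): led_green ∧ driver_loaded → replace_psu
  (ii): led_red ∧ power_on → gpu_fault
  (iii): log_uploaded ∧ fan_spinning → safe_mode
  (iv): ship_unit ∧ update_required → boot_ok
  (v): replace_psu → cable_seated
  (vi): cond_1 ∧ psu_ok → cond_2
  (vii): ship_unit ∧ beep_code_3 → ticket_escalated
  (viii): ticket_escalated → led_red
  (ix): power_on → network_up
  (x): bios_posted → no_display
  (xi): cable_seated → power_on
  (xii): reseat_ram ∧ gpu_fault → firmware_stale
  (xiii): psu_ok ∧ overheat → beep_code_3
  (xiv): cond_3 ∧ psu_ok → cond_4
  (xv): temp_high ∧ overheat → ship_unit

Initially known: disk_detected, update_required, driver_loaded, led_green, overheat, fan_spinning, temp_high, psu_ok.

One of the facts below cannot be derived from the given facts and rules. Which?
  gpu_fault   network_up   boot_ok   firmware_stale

Round 1 — (i), (xiii), (xv), derive replace_psu, beep_code_3, ship_unit.
Round 2 — (iv), (v), (vii), derive boot_ok, cable_seated, ticket_escalated.
Round 3 — (viii), (xi), derive led_red, power_on.
Round 4 — (ii), (ix), derive gpu_fault, network_up.
Derived: network_up (round 4), boot_ok (round 2), gpu_fault (round 4). firmware_stale never appears in any round.

firmware_stale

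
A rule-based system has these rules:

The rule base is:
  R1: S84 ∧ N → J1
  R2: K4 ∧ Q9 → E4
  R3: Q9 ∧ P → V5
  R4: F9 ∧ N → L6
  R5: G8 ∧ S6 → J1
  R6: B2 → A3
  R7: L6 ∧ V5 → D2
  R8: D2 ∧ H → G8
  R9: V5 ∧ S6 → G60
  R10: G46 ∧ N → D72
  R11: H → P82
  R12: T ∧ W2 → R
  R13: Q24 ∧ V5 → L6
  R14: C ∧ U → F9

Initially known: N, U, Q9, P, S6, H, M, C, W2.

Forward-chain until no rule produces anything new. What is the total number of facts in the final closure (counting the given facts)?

17

Round 1 — R3, R11, R14, derive V5, P82, F9.
Round 2 — R4, R9, derive L6, G60.
Round 3 — R7, derive D2.
Round 4 — R8, derive G8.
Round 5 — R5, derive J1.
Closure: {C, D2, F9, G60, G8, H, J1, L6, M, N, P, P82, Q9, S6, U, V5, W2} — 17 facts.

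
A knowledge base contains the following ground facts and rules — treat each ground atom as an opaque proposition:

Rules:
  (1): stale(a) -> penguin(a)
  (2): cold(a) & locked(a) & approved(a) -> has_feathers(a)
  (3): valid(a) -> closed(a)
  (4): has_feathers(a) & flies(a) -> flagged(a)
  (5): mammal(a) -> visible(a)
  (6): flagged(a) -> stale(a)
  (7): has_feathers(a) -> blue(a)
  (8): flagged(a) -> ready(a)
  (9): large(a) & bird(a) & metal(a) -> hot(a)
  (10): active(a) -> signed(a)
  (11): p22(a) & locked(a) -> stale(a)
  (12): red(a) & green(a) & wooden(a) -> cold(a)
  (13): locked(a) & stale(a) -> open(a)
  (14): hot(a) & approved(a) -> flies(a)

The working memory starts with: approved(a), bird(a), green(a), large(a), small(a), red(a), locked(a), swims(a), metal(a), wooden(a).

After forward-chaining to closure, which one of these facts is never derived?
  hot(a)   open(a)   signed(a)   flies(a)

signed(a)

Round 1: (9) [large(a) & bird(a) & metal(a) -> hot(a)]; (12) [red(a) & green(a) & wooden(a) -> cold(a)]. New: hot(a), cold(a).
Round 2: (2) [cold(a) & locked(a) & approved(a) -> has_feathers(a)]; (14) [hot(a) & approved(a) -> flies(a)]. New: has_feathers(a), flies(a).
Round 3: (4) [has_feathers(a) & flies(a) -> flagged(a)]; (7) [has_feathers(a) -> blue(a)]. New: flagged(a), blue(a).
Round 4: (6) [flagged(a) -> stale(a)]; (8) [flagged(a) -> ready(a)]. New: stale(a), ready(a).
Round 5: (1) [stale(a) -> penguin(a)]; (13) [locked(a) & stale(a) -> open(a)]. New: penguin(a), open(a).
Derived: flies(a) (round 2), hot(a) (round 1), open(a) (round 5). signed(a) never appears in any round.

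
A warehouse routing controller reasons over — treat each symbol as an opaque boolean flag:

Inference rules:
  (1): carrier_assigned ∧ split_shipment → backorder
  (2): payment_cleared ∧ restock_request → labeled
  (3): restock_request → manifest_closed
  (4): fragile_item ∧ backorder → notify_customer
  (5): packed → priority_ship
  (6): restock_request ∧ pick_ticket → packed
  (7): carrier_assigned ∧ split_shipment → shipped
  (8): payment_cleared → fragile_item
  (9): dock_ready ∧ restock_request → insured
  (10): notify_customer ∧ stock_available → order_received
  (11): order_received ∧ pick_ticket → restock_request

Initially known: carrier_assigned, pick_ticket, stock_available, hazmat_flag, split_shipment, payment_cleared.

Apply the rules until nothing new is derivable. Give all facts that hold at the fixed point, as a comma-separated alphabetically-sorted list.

backorder, carrier_assigned, fragile_item, hazmat_flag, labeled, manifest_closed, notify_customer, order_received, packed, payment_cleared, pick_ticket, priority_ship, restock_request, shipped, split_shipment, stock_available

Round 1: (1) [carrier_assigned ∧ split_shipment → backorder]; (7) [carrier_assigned ∧ split_shipment → shipped]; (8) [payment_cleared → fragile_item]. New: backorder, shipped, fragile_item.
Round 2: (4) [fragile_item ∧ backorder → notify_customer]. New: notify_customer.
Round 3: (10) [notify_customer ∧ stock_available → order_received]. New: order_received.
Round 4: (11) [order_received ∧ pick_ticket → restock_request]. New: restock_request.
Round 5: (2) [payment_cleared ∧ restock_request → labeled]; (3) [restock_request → manifest_closed]; (6) [restock_request ∧ pick_ticket → packed]. New: labeled, manifest_closed, packed.
Round 6: (5) [packed → priority_ship]. New: priority_ship.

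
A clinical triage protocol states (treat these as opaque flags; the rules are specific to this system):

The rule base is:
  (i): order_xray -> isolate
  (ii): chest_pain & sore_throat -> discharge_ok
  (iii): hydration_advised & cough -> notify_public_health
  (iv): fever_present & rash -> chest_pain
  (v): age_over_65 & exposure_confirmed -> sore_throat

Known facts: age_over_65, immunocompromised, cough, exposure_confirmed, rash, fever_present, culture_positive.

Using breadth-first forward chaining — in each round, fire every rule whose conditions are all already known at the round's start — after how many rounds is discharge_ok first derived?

Round 1: (iv) [fever_present & rash -> chest_pain]; (v) [age_over_65 & exposure_confirmed -> sore_throat]. New: chest_pain, sore_throat.
Round 2: (ii) [chest_pain & sore_throat -> discharge_ok]. New: discharge_ok.
discharge_ok first appears in round 2.

2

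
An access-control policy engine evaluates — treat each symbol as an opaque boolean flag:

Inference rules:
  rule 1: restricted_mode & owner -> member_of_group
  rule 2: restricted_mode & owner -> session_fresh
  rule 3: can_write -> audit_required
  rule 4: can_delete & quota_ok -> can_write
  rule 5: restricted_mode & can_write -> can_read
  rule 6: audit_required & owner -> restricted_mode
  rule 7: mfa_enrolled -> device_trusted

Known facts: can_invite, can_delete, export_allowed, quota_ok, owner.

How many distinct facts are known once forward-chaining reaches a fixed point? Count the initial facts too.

11

Round 1 fires rule 4, giving can_write.
Round 2 fires rule 3, giving audit_required.
Round 3 fires rule 6, giving restricted_mode.
Round 4 fires rule 1, rule 2, rule 5, giving member_of_group, session_fresh, can_read.
Closure: {audit_required, can_delete, can_invite, can_read, can_write, export_allowed, member_of_group, owner, quota_ok, restricted_mode, session_fresh} — 11 facts.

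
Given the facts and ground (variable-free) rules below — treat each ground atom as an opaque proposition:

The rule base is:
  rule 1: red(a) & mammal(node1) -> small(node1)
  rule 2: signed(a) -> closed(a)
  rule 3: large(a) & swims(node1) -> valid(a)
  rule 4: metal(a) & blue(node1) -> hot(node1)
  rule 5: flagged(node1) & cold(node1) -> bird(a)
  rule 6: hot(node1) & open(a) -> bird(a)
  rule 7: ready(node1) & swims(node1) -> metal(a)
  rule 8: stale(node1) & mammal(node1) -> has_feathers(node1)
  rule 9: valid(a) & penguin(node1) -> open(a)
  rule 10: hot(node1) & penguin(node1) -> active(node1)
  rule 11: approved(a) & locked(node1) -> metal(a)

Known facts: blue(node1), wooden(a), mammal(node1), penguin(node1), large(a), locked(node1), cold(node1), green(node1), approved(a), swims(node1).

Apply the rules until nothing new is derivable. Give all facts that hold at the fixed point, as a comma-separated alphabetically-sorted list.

[1] rule 3 [large(a) & swims(node1) -> valid(a)]; rule 11 [approved(a) & locked(node1) -> metal(a)]. ⇒ new: valid(a), metal(a).
[2] rule 4 [metal(a) & blue(node1) -> hot(node1)]; rule 9 [valid(a) & penguin(node1) -> open(a)]. ⇒ new: hot(node1), open(a).
[3] rule 6 [hot(node1) & open(a) -> bird(a)]; rule 10 [hot(node1) & penguin(node1) -> active(node1)]. ⇒ new: bird(a), active(node1).

active(node1), approved(a), bird(a), blue(node1), cold(node1), green(node1), hot(node1), large(a), locked(node1), mammal(node1), metal(a), open(a), penguin(node1), swims(node1), valid(a), wooden(a)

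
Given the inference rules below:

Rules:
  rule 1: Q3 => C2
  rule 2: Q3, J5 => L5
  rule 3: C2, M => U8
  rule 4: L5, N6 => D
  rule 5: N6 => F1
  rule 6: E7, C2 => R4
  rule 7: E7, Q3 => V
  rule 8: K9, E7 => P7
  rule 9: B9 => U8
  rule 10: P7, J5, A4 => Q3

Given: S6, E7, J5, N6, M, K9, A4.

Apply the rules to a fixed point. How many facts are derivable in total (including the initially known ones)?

Round 1 — rule 5, rule 8, derive F1, P7.
Round 2 — rule 10, derive Q3.
Round 3 — rule 1, rule 2, rule 7, derive C2, L5, V.
Round 4 — rule 3, rule 4, rule 6, derive U8, D, R4.
Closure: {A4, C2, D, E7, F1, J5, K9, L5, M, N6, P7, Q3, R4, S6, U8, V} — 16 facts.

16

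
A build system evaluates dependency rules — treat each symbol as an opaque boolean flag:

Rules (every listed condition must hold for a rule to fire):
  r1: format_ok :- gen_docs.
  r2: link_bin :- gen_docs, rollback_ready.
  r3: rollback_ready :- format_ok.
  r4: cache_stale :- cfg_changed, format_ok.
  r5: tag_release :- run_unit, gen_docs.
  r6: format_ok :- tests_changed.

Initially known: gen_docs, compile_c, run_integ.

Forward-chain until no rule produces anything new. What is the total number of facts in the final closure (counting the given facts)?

Round 1 fires r1, giving format_ok.
Round 2 fires r3, giving rollback_ready.
Round 3 fires r2, giving link_bin.
Closure: {compile_c, format_ok, gen_docs, link_bin, rollback_ready, run_integ} — 6 facts.

6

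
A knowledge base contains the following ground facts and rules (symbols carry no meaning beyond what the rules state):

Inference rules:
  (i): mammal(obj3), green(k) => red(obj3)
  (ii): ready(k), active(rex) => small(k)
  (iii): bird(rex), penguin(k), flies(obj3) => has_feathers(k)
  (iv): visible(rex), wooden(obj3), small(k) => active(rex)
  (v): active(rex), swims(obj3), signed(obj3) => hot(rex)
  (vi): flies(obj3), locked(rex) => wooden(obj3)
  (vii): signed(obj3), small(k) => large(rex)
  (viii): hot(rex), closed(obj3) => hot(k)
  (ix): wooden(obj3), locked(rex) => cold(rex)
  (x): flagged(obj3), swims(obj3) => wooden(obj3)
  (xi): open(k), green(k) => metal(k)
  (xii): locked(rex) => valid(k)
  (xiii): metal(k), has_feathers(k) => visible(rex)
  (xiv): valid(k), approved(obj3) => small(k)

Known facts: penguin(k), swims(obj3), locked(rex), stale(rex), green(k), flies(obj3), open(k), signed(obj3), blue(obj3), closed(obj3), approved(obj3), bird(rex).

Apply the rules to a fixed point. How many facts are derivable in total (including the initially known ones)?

Round 1 — (iii), (vi), (xi), (xii), derive has_feathers(k), wooden(obj3), metal(k), valid(k).
Round 2 — (ix), (xiii), (xiv), derive cold(rex), visible(rex), small(k).
Round 3 — (iv), (vii), derive active(rex), large(rex).
Round 4 — (v), derive hot(rex).
Round 5 — (viii), derive hot(k).
Closure: {active(rex), approved(obj3), bird(rex), blue(obj3), closed(obj3), cold(rex), flies(obj3), green(k), has_feathers(k), hot(k), hot(rex), large(rex), locked(rex), metal(k), open(k), penguin(k), signed(obj3), small(k), stale(rex), swims(obj3), valid(k), visible(rex), wooden(obj3)} — 23 facts.

23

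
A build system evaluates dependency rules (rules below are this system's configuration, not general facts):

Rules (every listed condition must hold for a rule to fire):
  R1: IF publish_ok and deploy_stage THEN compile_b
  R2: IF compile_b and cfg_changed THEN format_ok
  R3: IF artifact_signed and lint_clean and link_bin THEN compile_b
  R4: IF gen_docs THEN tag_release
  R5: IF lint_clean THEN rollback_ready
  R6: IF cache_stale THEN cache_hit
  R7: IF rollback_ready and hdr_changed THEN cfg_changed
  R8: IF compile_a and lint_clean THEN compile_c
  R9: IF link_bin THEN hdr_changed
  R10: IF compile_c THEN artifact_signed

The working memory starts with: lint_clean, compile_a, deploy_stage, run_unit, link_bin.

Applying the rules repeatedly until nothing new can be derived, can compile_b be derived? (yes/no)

yes

Round 1: R5 [IF lint_clean THEN rollback_ready]; R8 [IF compile_a and lint_clean THEN compile_c]; R9 [IF link_bin THEN hdr_changed]. Adds rollback_ready, compile_c, hdr_changed.
Round 2: R7 [IF rollback_ready and hdr_changed THEN cfg_changed]; R10 [IF compile_c THEN artifact_signed]. Adds cfg_changed, artifact_signed.
Round 3: R3 [IF artifact_signed and lint_clean and link_bin THEN compile_b]. Adds compile_b.
Round 4: R2 [IF compile_b and cfg_changed THEN format_ok]. Adds format_ok.
compile_b appears in round 3, so it is derivable.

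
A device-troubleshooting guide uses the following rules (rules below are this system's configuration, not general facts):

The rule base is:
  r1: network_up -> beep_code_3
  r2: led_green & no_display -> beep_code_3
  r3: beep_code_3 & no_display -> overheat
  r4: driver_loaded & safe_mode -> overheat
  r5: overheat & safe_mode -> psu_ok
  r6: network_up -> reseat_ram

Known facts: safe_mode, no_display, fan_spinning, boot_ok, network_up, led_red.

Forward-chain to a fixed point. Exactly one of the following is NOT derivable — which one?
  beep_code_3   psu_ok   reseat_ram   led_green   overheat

[1] r1 [network_up -> beep_code_3]; r6 [network_up -> reseat_ram]. ⇒ new: beep_code_3, reseat_ram.
[2] r3 [beep_code_3 & no_display -> overheat]. ⇒ new: overheat.
[3] r5 [overheat & safe_mode -> psu_ok]. ⇒ new: psu_ok.
Derived: overheat (round 2), beep_code_3 (round 1), reseat_ram (round 1), psu_ok (round 3). led_green never appears in any round.

led_green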